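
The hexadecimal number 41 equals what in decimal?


41 hex = 65 decimal

65


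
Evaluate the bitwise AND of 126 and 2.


0b1111110 & 0b10 = 0b10 = 2

2


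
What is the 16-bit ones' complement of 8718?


8718 ^ 65535 = 56817

56817


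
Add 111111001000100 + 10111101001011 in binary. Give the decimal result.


111111001000100 + 10111101001011 = 1010110110001111 = 44431

44431


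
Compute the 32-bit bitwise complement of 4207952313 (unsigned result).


~0b11111010110100000100000110111001 = 0b101001011111011111001000110 = 87014982 (32-bit unsigned)

87014982


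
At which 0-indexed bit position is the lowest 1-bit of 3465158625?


0b11001110100010100001111111100001. Lowest set bit at position 0

0


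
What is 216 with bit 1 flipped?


216 ^ (1 << 1) = 216 ^ 2 = 218

218


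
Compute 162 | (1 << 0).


162 | (1 << 0) = 162 | 1 = 163

163


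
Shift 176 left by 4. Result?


0b10110000 << 4 = 0b101100000000 = 2816

2816


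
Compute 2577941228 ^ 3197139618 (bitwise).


0b10011001101010000100001011101100 ^ 0b10111110100100000111101010100010 = 0b100111001110000011100001001110 = 657995854

657995854


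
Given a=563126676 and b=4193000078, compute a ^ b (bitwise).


563126676 ^ 4193000078 = 3632053018

3632053018


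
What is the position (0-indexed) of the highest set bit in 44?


0b101100. Highest set bit at position 5

5


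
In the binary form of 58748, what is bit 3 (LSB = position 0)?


0b1110010101111100, position 3 = 1

1


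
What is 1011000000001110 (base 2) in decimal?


1011000000001110 in decimal = 45070

45070


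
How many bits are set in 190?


0b10111110 has 6 set bits

6


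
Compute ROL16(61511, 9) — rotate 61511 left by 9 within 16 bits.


Rotate 0b1111000001000111 left by 9 (16-bit) = 0b1000111111100000 = 36832

36832


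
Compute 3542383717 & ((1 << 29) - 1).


3542383717 & 536870911 = 321158245

321158245


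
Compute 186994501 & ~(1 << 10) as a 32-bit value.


186994501 & ~(1 << 10) = 186993477

186993477


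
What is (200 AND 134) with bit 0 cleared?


Step 1: 200 & 134 = 128
Step 2: 128 & ~(1 << 0) = 128

128


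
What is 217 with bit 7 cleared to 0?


217 & ~(1 << 7) = 89

89


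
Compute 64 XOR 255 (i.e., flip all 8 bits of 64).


64 ^ 255 = 191

191


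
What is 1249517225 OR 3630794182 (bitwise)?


0b1001010011110100001111010101001 | 0b11011000011010011000010111000110 = 0b11011010011110111001111111101111 = 3665534959

3665534959


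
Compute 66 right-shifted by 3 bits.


0b1000010 >> 3 = 0b1000 = 8

8


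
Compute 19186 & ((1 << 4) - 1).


19186 & 15 = 2

2


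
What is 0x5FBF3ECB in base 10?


5FBF3ECB hex = 1606368971 decimal

1606368971


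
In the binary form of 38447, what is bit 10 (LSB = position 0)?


0b1001011000101111, position 10 = 1

1


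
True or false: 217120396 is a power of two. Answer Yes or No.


0b1100111100001111111010001100. Multiple bits set => No

No


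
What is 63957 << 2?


0b1111100111010101 << 2 = 0b111110011101010100 = 255828

255828


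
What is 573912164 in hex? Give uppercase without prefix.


573912164 = 22353464 hex

22353464


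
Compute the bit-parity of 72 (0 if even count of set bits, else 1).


0b1001000 has 2 ones => parity 0

0


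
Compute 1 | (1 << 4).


1 | (1 << 4) = 1 | 16 = 17

17


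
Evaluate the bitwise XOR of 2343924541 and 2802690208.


0b10001011101101010111001100111101 ^ 0b10100111000011011010100010100000 = 0b101100101110001101101110011101 = 750312349

750312349


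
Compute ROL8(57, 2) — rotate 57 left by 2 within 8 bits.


Rotate 0b111001 left by 2 (8-bit) = 0b11100100 = 228

228


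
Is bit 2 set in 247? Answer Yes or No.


0b11110111, bit 2 = 1. Yes

Yes


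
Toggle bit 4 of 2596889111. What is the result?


2596889111 ^ (1 << 4) = 2596889111 ^ 16 = 2596889095

2596889095


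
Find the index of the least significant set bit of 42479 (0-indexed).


0b1010010111101111. Lowest set bit at position 0

0


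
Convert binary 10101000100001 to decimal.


10101000100001 in decimal = 10785

10785


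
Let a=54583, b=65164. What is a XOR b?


54583 ^ 65164 = 11195

11195


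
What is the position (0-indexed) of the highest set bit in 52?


0b110100. Highest set bit at position 5

5


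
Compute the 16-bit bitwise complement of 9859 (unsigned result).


~0b10011010000011 = 0b1101100101111100 = 55676 (16-bit unsigned)

55676


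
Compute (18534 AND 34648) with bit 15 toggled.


Step 1: 18534 & 34648 = 64
Step 2: 64 ^ (1 << 15) = 64 ^ 32768 = 32832

32832


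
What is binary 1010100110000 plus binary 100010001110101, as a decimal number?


1010100110000 + 100010001110101 = 101100110100101 = 22949

22949


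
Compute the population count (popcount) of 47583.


0b1011100111011111 has 12 set bits

12


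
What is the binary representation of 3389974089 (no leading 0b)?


3389974089 = 11001010000011101110011001001001 in binary

11001010000011101110011001001001


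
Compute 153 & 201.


0b10011001 & 0b11001001 = 0b10001001 = 137

137


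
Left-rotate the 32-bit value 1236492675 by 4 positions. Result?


Rotate 0b1001001101100110110000110000011 left by 4 (32-bit) = 0b10011011001101100001100000110100 = 2604013620

2604013620


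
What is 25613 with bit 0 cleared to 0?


25613 & ~(1 << 0) = 25612

25612


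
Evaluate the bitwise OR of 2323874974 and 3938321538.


0b10001010100000111000010010011110 | 0b11101010101111100000010010000010 = 0b11101010101111111000010010011110 = 3938419870

3938419870


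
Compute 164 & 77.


0b10100100 & 0b1001101 = 0b100 = 4

4


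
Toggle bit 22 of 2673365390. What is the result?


2673365390 ^ (1 << 22) = 2673365390 ^ 4194304 = 2669171086

2669171086


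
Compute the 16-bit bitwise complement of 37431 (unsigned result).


~0b1001001000110111 = 0b110110111001000 = 28104 (16-bit unsigned)

28104


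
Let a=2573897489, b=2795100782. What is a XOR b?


2573897489 ^ 2795100782 = 1072911743

1072911743


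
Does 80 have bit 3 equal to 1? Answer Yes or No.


0b1010000, bit 3 = 0. No

No


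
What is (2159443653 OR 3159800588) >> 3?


Step 1: 2159443653 | 3159800588 = 3170303949
Step 2: 3170303949 >> 3 = 396287993

396287993


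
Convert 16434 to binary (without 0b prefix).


16434 = 100000000110010 in binary

100000000110010


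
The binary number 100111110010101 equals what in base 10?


100111110010101 in decimal = 20373

20373


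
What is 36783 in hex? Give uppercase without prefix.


36783 = 8FAF hex

8FAF


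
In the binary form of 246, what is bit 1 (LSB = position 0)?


0b11110110, position 1 = 1

1


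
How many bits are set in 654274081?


0b100110111111110110111000100001 has 18 set bits

18


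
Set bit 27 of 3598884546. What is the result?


3598884546 | (1 << 27) = 3598884546 | 134217728 = 3733102274

3733102274


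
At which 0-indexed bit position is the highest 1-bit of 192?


0b11000000. Highest set bit at position 7

7


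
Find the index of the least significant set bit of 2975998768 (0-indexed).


0b10110001011000100010001100110000. Lowest set bit at position 4

4


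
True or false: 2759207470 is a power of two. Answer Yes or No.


0b10100100011101100010101000101110. Multiple bits set => No

No


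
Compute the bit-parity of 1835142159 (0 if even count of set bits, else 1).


0b1101101011000100000110000001111 has 14 ones => parity 0

0


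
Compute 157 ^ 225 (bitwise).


0b10011101 ^ 0b11100001 = 0b1111100 = 124

124


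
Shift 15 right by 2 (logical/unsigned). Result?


0b1111 >> 2 = 0b11 = 3

3


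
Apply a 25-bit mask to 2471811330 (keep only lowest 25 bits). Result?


2471811330 & 33554431 = 22337794

22337794


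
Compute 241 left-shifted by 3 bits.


0b11110001 << 3 = 0b11110001000 = 1928

1928


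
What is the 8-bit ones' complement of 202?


202 ^ 255 = 53

53


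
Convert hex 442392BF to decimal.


442392BF hex = 1143182015 decimal

1143182015


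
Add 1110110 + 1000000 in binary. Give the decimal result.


1110110 + 1000000 = 10110110 = 182

182


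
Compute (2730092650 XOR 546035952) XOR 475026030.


Step 1: 2730092650 ^ 546035952 = 2184327322
Step 2: 2184327322 ^ 475026030 = 2657247988

2657247988


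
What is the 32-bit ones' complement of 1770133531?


1770133531 ^ 4294967295 = 2524833764

2524833764


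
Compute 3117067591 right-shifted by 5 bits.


0b10111001110010101010110101000111 >> 5 = 0b101110011100101010101101010 = 97408362

97408362


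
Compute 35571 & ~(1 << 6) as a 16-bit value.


35571 & ~(1 << 6) = 35507

35507


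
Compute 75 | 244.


0b1001011 | 0b11110100 = 0b11111111 = 255

255


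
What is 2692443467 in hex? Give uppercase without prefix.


2692443467 = A07B6D4B hex

A07B6D4B


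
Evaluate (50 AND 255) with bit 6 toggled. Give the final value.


Step 1: 50 & 255 = 50
Step 2: 50 ^ (1 << 6) = 50 ^ 64 = 114

114


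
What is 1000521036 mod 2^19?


1000521036 & 524287 = 179532

179532


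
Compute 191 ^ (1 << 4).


191 ^ (1 << 4) = 191 ^ 16 = 175

175


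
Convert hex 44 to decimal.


44 hex = 68 decimal

68


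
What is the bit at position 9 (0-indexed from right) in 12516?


0b11000011100100, position 9 = 0

0


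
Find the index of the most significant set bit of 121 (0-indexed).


0b1111001. Highest set bit at position 6

6


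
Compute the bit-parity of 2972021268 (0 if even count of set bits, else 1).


0b10110001001001010111001000010100 has 13 ones => parity 1

1


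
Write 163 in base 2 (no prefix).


163 = 10100011 in binary

10100011


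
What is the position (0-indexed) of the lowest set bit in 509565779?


0b11110010111110101101101010011. Lowest set bit at position 0

0


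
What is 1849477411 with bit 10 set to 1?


1849477411 | (1 << 10) = 1849477411 | 1024 = 1849478435

1849478435


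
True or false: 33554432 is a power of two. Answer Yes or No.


0b10000000000000000000000000. Only one bit set => Yes

Yes


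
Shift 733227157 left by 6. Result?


0b101011101101000010100010010101 << 6 = 0b101011101101000010100010010101000000 = 46926538048

46926538048


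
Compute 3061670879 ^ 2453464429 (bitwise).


0b10110110011111010110001111011111 ^ 0b10010010001111001110010101101101 = 0b100100010000011000011010110010 = 608274098

608274098


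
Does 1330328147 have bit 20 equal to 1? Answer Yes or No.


0b1001111010010110011001001010011, bit 20 = 0. No

No


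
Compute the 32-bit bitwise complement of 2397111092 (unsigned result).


~0b10001110111000010000001100110100 = 0b1110001000111101111110011001011 = 1897856203 (32-bit unsigned)

1897856203


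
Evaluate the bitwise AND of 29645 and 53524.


0b111001111001101 & 0b1101000100010100 = 0b101000100000100 = 20740

20740


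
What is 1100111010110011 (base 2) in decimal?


1100111010110011 in decimal = 52915

52915


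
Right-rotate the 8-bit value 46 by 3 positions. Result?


Rotate 0b101110 right by 3 (8-bit) = 0b11000101 = 197

197


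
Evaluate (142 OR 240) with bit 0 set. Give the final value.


Step 1: 142 | 240 = 254
Step 2: 254 | (1 << 0) = 254 | 1 = 255

255


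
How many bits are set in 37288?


0b1001000110101000 has 6 set bits

6


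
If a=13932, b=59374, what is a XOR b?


13932 ^ 59374 = 53634

53634


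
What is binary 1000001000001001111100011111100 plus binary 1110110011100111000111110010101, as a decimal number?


1000001000001001111100011111100 + 1110110011100111000111110010101 = 10110111011110001000100010010001 = 3078129809

3078129809


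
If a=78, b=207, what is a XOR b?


78 ^ 207 = 129

129


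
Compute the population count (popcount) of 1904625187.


0b1110001100001100100011000100011 has 13 set bits

13


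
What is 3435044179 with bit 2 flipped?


3435044179 ^ (1 << 2) = 3435044179 ^ 4 = 3435044183

3435044183


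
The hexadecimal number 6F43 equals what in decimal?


6F43 hex = 28483 decimal

28483


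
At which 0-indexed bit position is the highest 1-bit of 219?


0b11011011. Highest set bit at position 7

7


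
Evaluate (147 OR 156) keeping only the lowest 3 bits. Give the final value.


Step 1: 147 | 156 = 159
Step 2: 159 & 7 = 7

7


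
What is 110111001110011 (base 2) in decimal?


110111001110011 in decimal = 28275

28275


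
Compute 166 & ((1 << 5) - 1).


166 & 31 = 6

6


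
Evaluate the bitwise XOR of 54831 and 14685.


0b1101011000101111 ^ 0b11100101011101 = 0b1110111101110010 = 61298

61298


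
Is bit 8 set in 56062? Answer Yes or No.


0b1101101011111110, bit 8 = 0. No

No


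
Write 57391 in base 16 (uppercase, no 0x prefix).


57391 = E02F hex

E02F


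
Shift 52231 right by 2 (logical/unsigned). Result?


0b1100110000000111 >> 2 = 0b11001100000001 = 13057

13057


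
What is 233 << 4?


0b11101001 << 4 = 0b111010010000 = 3728

3728


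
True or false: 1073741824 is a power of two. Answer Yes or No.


0b1000000000000000000000000000000. Only one bit set => Yes

Yes


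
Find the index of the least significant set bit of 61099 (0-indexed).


0b1110111010101011. Lowest set bit at position 0

0


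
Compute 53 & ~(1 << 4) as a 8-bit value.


53 & ~(1 << 4) = 37

37


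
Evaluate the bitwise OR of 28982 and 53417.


0b111000100110110 | 0b1101000010101001 = 0b1111000110111111 = 61887

61887


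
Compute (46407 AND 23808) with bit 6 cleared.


Step 1: 46407 & 23808 = 5376
Step 2: 5376 & ~(1 << 6) = 5376

5376


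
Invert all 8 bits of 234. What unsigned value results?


234 ^ 255 = 21

21


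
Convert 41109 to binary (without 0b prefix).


41109 = 1010000010010101 in binary

1010000010010101


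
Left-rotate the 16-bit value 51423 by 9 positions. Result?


Rotate 0b1100100011011111 left by 9 (16-bit) = 0b1011111110010001 = 49041

49041


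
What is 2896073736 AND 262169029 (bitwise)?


0b10101100100111101001010000001000 & 0b1111101000000110000111000101 = 0b1100100000000000000000000000 = 209715200

209715200


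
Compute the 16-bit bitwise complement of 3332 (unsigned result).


~0b110100000100 = 0b1111001011111011 = 62203 (16-bit unsigned)

62203


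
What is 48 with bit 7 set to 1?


48 | (1 << 7) = 48 | 128 = 176

176


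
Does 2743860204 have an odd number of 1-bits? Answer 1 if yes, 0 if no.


0b10100011100010111111101111101100 has 20 ones => parity 0

0


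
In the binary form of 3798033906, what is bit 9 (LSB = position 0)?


0b11100010011000010110010111110010, position 9 = 0

0


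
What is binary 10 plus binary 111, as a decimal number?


10 + 111 = 1001 = 9

9


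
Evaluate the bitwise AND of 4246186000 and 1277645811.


0b11111101000101111010100000010000 & 0b1001100001001110101001111110011 = 0b1001100000001110000000000010000 = 1275527184

1275527184


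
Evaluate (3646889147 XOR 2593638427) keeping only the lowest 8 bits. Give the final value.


Step 1: 3646889147 ^ 2593638427 = 1137235104
Step 2: 1137235104 & 255 = 160

160


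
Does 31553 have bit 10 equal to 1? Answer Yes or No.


0b111101101000001, bit 10 = 0. No

No


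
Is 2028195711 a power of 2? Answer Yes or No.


0b1111000111000111100111101111111. Multiple bits set => No

No


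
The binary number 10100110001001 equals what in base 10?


10100110001001 in decimal = 10633

10633


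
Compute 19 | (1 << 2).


19 | (1 << 2) = 19 | 4 = 23

23


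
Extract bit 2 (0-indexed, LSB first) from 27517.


0b110101101111101, position 2 = 1

1


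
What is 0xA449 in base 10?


A449 hex = 42057 decimal

42057


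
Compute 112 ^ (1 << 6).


112 ^ (1 << 6) = 112 ^ 64 = 48

48


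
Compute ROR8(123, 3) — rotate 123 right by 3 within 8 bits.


Rotate 0b1111011 right by 3 (8-bit) = 0b1101111 = 111

111


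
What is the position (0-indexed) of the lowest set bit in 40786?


0b1001111101010010. Lowest set bit at position 1

1


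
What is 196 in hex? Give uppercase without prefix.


196 = C4 hex

C4


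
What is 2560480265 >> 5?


0b10011000100111011101010000001001 >> 5 = 0b100110001001110111010100000 = 80015008

80015008


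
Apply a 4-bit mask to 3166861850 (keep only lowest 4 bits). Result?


3166861850 & 15 = 10

10


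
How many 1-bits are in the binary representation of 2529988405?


0b10010110110011001000111100110101 has 17 set bits

17


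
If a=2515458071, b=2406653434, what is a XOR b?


2515458071 ^ 2406653434 = 446449133

446449133


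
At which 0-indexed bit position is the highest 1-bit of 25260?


0b110001010101100. Highest set bit at position 14

14


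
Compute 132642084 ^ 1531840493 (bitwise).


0b111111001111111010100100100 ^ 0b1011011010011100000011111101101 = 0b1011100101010011111001011001001 = 1554641609

1554641609


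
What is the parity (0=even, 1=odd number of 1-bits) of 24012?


0b101110111001100 has 9 ones => parity 1

1


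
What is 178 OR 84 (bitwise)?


0b10110010 | 0b1010100 = 0b11110110 = 246

246


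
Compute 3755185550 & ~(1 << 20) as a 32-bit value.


3755185550 & ~(1 << 20) = 3754136974

3754136974


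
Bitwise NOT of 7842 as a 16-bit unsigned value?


~0b1111010100010 = 0b1110000101011101 = 57693 (16-bit unsigned)

57693


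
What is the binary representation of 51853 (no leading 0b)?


51853 = 1100101010001101 in binary

1100101010001101


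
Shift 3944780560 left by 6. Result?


0b11101011001000001001001100010000 << 6 = 0b11101011001000001001001100010000000000 = 252465955840

252465955840


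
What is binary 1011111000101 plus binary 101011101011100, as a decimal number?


1011111000101 + 101011101011100 = 110111100100001 = 28449

28449


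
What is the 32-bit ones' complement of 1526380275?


1526380275 ^ 4294967295 = 2768587020

2768587020


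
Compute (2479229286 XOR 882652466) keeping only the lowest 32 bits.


Step 1: 2479229286 ^ 882652466 = 2807708756
Step 2: 2807708756 & 4294967295 = 2807708756

2807708756


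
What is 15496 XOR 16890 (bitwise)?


0b11110010001000 ^ 0b100000111111010 = 0b111110101110010 = 32114

32114


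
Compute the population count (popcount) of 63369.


0b1111011110001001 has 10 set bits

10


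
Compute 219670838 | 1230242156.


0b1101000101111110100100110110 | 0b1001001010101000000000101101100 = 0b1001101010101111110100101111110 = 1297607038

1297607038


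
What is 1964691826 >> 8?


0b1110101000110101101000101110010 >> 8 = 0b11101010001101011010001 = 7674577

7674577


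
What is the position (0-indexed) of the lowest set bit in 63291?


0b1111011100111011. Lowest set bit at position 0

0


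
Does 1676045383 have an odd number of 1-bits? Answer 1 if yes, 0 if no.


0b1100011111001100110110001000111 has 17 ones => parity 1

1


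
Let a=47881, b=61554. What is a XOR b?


47881 ^ 61554 = 19323

19323


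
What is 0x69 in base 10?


69 hex = 105 decimal

105


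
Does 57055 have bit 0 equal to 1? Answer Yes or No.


0b1101111011011111, bit 0 = 1. Yes

Yes


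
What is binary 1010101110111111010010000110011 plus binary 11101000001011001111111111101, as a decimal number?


1010101110111111010010000110011 + 11101000001011001111111111101 = 1110010111001010100010000110000 = 1927627824

1927627824


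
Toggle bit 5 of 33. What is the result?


33 ^ (1 << 5) = 33 ^ 32 = 1

1


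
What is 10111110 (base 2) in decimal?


10111110 in decimal = 190

190


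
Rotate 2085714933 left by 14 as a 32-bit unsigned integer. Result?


Rotate 0b1111100010100010111101111110101 left by 14 (32-bit) = 0b1011110111111010101111100010100 = 1593663252

1593663252


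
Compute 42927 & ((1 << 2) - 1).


42927 & 3 = 3

3


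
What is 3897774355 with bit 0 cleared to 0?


3897774355 & ~(1 << 0) = 3897774354

3897774354


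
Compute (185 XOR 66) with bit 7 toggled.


Step 1: 185 ^ 66 = 251
Step 2: 251 ^ (1 << 7) = 251 ^ 128 = 123

123


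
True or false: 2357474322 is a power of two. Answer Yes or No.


0b10001100100001000011010000010010. Multiple bits set => No

No


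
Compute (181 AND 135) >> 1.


Step 1: 181 & 135 = 133
Step 2: 133 >> 1 = 66

66


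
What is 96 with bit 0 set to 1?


96 | (1 << 0) = 96 | 1 = 97

97


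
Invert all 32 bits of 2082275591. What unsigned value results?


2082275591 ^ 4294967295 = 2212691704

2212691704


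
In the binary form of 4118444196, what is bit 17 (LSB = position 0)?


0b11110101011110100111100010100100, position 17 = 1

1


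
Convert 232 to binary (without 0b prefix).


232 = 11101000 in binary

11101000


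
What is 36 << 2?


0b100100 << 2 = 0b10010000 = 144

144


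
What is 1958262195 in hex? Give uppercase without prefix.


1958262195 = 74B8B5B3 hex

74B8B5B3


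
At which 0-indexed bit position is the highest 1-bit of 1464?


0b10110111000. Highest set bit at position 10

10


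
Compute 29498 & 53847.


0b111001100111010 & 0b1101001001010111 = 0b101001000010010 = 21010

21010


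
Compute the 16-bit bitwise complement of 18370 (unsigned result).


~0b100011111000010 = 0b1011100000111101 = 47165 (16-bit unsigned)

47165


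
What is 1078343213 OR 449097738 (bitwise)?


0b1000000010001100011011000101101 | 0b11010110001001011000000001010 = 0b1011010110001101011011000101111 = 1522972207

1522972207


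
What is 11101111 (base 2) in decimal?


11101111 in decimal = 239

239


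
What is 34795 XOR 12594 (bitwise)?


0b1000011111101011 ^ 0b11000100110010 = 0b1011011011011001 = 46809

46809


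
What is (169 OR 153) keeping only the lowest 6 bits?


Step 1: 169 | 153 = 185
Step 2: 185 & 63 = 57

57


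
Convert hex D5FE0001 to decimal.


D5FE0001 hex = 3590193153 decimal

3590193153


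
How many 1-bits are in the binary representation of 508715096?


0b11110010100100110000001011000 has 12 set bits

12


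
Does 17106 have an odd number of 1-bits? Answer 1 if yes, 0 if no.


0b100001011010010 has 6 ones => parity 0

0


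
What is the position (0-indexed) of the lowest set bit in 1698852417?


0b1100101010000100110111001000001. Lowest set bit at position 0

0


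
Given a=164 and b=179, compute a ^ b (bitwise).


164 ^ 179 = 23

23


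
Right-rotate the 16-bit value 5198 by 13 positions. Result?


Rotate 0b1010001001110 right by 13 (16-bit) = 0b1010001001110000 = 41584

41584


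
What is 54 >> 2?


0b110110 >> 2 = 0b1101 = 13

13


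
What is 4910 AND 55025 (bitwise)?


0b1001100101110 & 0b1101011011110001 = 0b1001000100000 = 4640

4640


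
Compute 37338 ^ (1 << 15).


37338 ^ (1 << 15) = 37338 ^ 32768 = 4570

4570


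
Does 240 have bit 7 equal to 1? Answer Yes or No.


0b11110000, bit 7 = 1. Yes

Yes


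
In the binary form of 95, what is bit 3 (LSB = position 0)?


0b1011111, position 3 = 1

1


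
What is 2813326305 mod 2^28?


2813326305 & 268435455 = 128971745

128971745


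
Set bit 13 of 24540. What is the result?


24540 | (1 << 13) = 24540 | 8192 = 32732

32732


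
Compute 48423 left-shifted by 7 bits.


0b1011110100100111 << 7 = 0b10111101001001110000000 = 6198144

6198144


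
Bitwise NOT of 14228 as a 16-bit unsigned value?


~0b11011110010100 = 0b1100100001101011 = 51307 (16-bit unsigned)

51307


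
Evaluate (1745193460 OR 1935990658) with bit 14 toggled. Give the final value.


Step 1: 1745193460 | 1935990658 = 2070274038
Step 2: 2070274038 ^ (1 << 14) = 2070274038 ^ 16384 = 2070257654

2070257654


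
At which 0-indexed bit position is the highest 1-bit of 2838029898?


0b10101001001010001110011001001010. Highest set bit at position 31

31


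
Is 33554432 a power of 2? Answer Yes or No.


0b10000000000000000000000000. Only one bit set => Yes

Yes


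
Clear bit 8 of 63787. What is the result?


63787 & ~(1 << 8) = 63531

63531


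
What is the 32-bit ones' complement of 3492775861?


3492775861 ^ 4294967295 = 802191434

802191434


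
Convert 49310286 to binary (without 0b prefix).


49310286 = 10111100000110101001001110 in binary

10111100000110101001001110


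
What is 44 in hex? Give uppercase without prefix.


44 = 2C hex

2C


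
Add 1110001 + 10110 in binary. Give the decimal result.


1110001 + 10110 = 10000111 = 135

135


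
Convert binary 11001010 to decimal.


11001010 in decimal = 202

202


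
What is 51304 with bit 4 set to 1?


51304 | (1 << 4) = 51304 | 16 = 51320

51320


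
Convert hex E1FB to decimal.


E1FB hex = 57851 decimal

57851


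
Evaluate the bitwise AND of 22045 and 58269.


0b101011000011101 & 0b1110001110011101 = 0b100001000011101 = 16925

16925


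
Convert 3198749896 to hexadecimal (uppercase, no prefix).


3198749896 = BEA90CC8 hex

BEA90CC8


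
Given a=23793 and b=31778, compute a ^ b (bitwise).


23793 ^ 31778 = 8403

8403


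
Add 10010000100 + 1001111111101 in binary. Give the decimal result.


10010000100 + 1001111111101 = 1100010000001 = 6273

6273


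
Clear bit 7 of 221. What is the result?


221 & ~(1 << 7) = 93

93


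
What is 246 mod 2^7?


246 & 127 = 118

118


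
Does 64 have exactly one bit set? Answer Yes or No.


0b1000000. Only one bit set => Yes

Yes


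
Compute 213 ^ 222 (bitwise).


0b11010101 ^ 0b11011110 = 0b1011 = 11

11


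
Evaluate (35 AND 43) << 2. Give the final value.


Step 1: 35 & 43 = 35
Step 2: 35 << 2 = 140

140


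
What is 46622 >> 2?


0b1011011000011110 >> 2 = 0b10110110000111 = 11655

11655


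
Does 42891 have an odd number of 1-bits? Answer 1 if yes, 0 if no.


0b1010011110001011 has 9 ones => parity 1

1


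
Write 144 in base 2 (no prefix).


144 = 10010000 in binary

10010000


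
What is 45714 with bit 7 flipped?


45714 ^ (1 << 7) = 45714 ^ 128 = 45586

45586


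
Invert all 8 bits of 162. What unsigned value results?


162 ^ 255 = 93

93


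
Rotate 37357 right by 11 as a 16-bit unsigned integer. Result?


Rotate 0b1001000111101101 right by 11 (16-bit) = 0b11110110110010 = 15794

15794


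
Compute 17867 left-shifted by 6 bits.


0b100010111001011 << 6 = 0b100010111001011000000 = 1143488

1143488


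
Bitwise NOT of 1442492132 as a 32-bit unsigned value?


~0b1010101111110101010111011100100 = 0b10101010000001010101000100011011 = 2852475163 (32-bit unsigned)

2852475163


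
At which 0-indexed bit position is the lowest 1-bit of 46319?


0b1011010011101111. Lowest set bit at position 0

0


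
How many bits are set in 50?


0b110010 has 3 set bits

3


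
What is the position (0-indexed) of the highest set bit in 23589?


0b101110000100101. Highest set bit at position 14

14


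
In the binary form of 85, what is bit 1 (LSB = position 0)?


0b1010101, position 1 = 0

0


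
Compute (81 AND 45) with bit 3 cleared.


Step 1: 81 & 45 = 1
Step 2: 1 & ~(1 << 3) = 1

1


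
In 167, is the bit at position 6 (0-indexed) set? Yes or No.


0b10100111, bit 6 = 0. No

No


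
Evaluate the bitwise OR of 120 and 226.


0b1111000 | 0b11100010 = 0b11111010 = 250

250


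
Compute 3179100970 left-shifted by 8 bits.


0b10111101011111010011101100101010 << 8 = 0b1011110101111101001110110010101000000000 = 813849848320

813849848320


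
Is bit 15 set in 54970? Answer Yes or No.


0b1101011010111010, bit 15 = 1. Yes

Yes


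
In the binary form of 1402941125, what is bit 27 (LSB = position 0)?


0b1010011100111110010111011000101, position 27 = 0

0


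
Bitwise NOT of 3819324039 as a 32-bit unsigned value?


~0b11100011101001100100001010000111 = 0b11100010110011011110101111000 = 475643256 (32-bit unsigned)

475643256


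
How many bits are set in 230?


0b11100110 has 5 set bits

5


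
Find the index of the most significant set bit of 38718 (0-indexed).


0b1001011100111110. Highest set bit at position 15

15


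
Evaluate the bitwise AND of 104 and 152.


0b1101000 & 0b10011000 = 0b1000 = 8

8


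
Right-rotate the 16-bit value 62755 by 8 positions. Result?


Rotate 0b1111010100100011 right by 8 (16-bit) = 0b10001111110101 = 9205

9205


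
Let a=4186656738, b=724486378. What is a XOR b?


4186656738 ^ 724486378 = 3534063368

3534063368


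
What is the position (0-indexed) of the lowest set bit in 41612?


0b1010001010001100. Lowest set bit at position 2

2


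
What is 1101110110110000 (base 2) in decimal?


1101110110110000 in decimal = 56752

56752


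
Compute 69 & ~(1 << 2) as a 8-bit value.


69 & ~(1 << 2) = 65

65


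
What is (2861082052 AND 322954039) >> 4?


Step 1: 2861082052 & 322954039 = 34119940
Step 2: 34119940 >> 4 = 2132496

2132496


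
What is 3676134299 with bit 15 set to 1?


3676134299 | (1 << 15) = 3676134299 | 32768 = 3676167067

3676167067


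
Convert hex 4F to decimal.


4F hex = 79 decimal

79


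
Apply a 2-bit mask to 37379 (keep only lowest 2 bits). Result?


37379 & 3 = 3

3


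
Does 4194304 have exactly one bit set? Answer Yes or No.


0b10000000000000000000000. Only one bit set => Yes

Yes


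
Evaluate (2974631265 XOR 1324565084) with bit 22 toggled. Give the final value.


Step 1: 2974631265 ^ 1324565084 = 4290643773
Step 2: 4290643773 ^ (1 << 22) = 4290643773 ^ 4194304 = 4294838077

4294838077


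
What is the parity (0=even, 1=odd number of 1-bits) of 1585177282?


0b1011110011110111110001011000010 has 18 ones => parity 0

0


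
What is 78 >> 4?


0b1001110 >> 4 = 0b100 = 4

4


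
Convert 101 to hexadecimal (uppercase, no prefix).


101 = 65 hex

65


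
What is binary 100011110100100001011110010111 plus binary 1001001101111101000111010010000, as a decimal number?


100011110100100001011110010111 + 1001001101111101000111010010000 = 1101101100100001010011000100111 = 1838196263

1838196263


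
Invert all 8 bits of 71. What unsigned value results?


71 ^ 255 = 184

184


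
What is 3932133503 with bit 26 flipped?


3932133503 ^ (1 << 26) = 3932133503 ^ 67108864 = 3999242367

3999242367


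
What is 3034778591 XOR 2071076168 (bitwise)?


0b10110100111000110000101111011111 ^ 0b1111011011100100001110101001000 = 0b11001111100100010001011010010111 = 3482392215

3482392215


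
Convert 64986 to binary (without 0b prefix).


64986 = 1111110111011010 in binary

1111110111011010


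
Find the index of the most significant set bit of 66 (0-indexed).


0b1000010. Highest set bit at position 6

6


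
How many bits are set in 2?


0b10 has 1 set bits

1


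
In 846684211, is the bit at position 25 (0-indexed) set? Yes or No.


0b110010011101110110000000110011, bit 25 = 1. Yes

Yes


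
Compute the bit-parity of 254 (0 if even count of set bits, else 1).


0b11111110 has 7 ones => parity 1

1


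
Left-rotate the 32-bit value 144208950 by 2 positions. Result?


Rotate 0b1000100110000111010000110110 left by 2 (32-bit) = 0b100010011000011101000011011000 = 576835800

576835800


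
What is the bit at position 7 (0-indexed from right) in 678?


0b1010100110, position 7 = 1

1


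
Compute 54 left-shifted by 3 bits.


0b110110 << 3 = 0b110110000 = 432

432


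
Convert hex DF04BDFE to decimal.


DF04BDFE hex = 3741629950 decimal

3741629950


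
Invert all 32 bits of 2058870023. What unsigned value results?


2058870023 ^ 4294967295 = 2236097272

2236097272


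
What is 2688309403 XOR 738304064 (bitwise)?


0b10100000001111000101100010011011 ^ 0b101100000000011010000001000000 = 0b10001100001111011111100011011011 = 2352871643

2352871643


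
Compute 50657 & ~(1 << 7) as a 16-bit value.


50657 & ~(1 << 7) = 50529

50529


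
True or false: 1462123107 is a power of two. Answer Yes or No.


0b1010111001001100011101001100011. Multiple bits set => No

No


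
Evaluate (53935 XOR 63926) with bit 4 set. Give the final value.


Step 1: 53935 ^ 63926 = 11033
Step 2: 11033 | (1 << 4) = 11033 | 16 = 11033

11033


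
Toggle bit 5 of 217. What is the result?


217 ^ (1 << 5) = 217 ^ 32 = 249

249


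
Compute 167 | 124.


0b10100111 | 0b1111100 = 0b11111111 = 255

255


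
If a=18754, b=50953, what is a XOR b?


18754 ^ 50953 = 36427

36427


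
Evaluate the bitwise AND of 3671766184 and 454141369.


0b11011010110110101011010010101000 & 0b11011000100011010010110111001 = 0b11010000100001010010010101000 = 437298344

437298344


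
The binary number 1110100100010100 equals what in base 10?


1110100100010100 in decimal = 59668

59668


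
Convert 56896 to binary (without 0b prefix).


56896 = 1101111001000000 in binary

1101111001000000


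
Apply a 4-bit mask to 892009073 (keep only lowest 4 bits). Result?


892009073 & 15 = 1

1


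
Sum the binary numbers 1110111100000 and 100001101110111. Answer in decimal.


1110111100000 + 100001101110111 = 110000101010111 = 24919

24919


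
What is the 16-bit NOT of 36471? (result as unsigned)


~0b1000111001110111 = 0b111000110001000 = 29064 (16-bit unsigned)

29064


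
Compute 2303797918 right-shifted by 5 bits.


0b10001001010100010010101010011110 >> 5 = 0b100010010101000100101010100 = 71993684

71993684


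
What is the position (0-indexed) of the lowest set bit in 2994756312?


0b10110010100000000101101011011000. Lowest set bit at position 3

3


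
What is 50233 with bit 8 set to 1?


50233 | (1 << 8) = 50233 | 256 = 50489

50489


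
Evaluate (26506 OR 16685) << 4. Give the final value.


Step 1: 26506 | 16685 = 26543
Step 2: 26543 << 4 = 424688

424688


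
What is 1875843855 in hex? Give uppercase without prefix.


1875843855 = 6FCF1B0F hex

6FCF1B0F


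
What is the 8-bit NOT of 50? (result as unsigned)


~0b110010 = 0b11001101 = 205 (8-bit unsigned)

205


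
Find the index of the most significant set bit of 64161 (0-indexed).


0b1111101010100001. Highest set bit at position 15

15


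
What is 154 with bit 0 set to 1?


154 | (1 << 0) = 154 | 1 = 155

155


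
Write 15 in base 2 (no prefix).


15 = 1111 in binary

1111


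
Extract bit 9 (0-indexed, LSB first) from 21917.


0b101010110011101, position 9 = 0

0


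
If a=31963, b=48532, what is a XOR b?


31963 ^ 48532 = 49487

49487


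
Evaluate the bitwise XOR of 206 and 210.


0b11001110 ^ 0b11010010 = 0b11100 = 28

28


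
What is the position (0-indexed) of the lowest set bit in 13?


0b1101. Lowest set bit at position 0

0


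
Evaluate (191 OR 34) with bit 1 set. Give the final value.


Step 1: 191 | 34 = 191
Step 2: 191 | (1 << 1) = 191 | 2 = 191

191


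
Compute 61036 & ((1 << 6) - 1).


61036 & 63 = 44

44


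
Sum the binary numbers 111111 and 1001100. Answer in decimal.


111111 + 1001100 = 10001011 = 139

139


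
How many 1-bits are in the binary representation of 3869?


0b111100011101 has 8 set bits

8


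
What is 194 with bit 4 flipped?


194 ^ (1 << 4) = 194 ^ 16 = 210

210


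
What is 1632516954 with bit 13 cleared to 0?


1632516954 & ~(1 << 13) = 1632508762

1632508762


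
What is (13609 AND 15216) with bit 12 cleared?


Step 1: 13609 & 15216 = 12576
Step 2: 12576 & ~(1 << 12) = 8480

8480


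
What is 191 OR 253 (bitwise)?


0b10111111 | 0b11111101 = 0b11111111 = 255

255


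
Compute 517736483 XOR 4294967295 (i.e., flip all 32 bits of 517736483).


517736483 ^ 4294967295 = 3777230812

3777230812


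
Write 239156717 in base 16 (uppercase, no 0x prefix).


239156717 = E413DED hex

E413DED


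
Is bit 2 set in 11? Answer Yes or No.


0b1011, bit 2 = 0. No

No


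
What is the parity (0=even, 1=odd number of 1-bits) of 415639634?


0b11000110001100010100001010010 has 11 ones => parity 1

1


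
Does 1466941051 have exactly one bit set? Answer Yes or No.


0b1010111011011111011111001111011. Multiple bits set => No

No


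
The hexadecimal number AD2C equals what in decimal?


AD2C hex = 44332 decimal

44332


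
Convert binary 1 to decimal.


1 in decimal = 1

1


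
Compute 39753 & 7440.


0b1001101101001001 & 0b1110100010000 = 0b1100100000000 = 6400

6400


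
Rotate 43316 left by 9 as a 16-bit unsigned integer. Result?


Rotate 0b1010100100110100 left by 9 (16-bit) = 0b110100101010010 = 26962

26962


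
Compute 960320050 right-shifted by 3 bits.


0b111001001111010101001000110010 >> 3 = 0b111001001111010101001000110 = 120040006

120040006


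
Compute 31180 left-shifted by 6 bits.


0b111100111001100 << 6 = 0b111100111001100000000 = 1995520

1995520


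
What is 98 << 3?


0b1100010 << 3 = 0b1100010000 = 784

784


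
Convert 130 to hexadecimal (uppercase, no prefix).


130 = 82 hex

82


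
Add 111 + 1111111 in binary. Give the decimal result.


111 + 1111111 = 10000110 = 134

134


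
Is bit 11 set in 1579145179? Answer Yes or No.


0b1011110000111111101011111011011, bit 11 = 0. No

No


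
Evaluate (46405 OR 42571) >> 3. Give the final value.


Step 1: 46405 | 42571 = 46927
Step 2: 46927 >> 3 = 5865

5865


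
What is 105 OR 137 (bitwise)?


0b1101001 | 0b10001001 = 0b11101001 = 233

233


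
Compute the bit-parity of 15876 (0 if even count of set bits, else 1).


0b11111000000100 has 6 ones => parity 0

0


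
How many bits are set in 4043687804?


0b11110001000001011100011101111100 has 17 set bits

17


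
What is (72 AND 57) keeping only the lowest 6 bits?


Step 1: 72 & 57 = 8
Step 2: 8 & 63 = 8

8


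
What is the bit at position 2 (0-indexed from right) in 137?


0b10001001, position 2 = 0

0


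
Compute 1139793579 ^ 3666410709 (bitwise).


0b1000011111011111101111010101011 ^ 0b11011010100010001111110011010101 = 0b10011001011001110010001001111110 = 2573673086

2573673086


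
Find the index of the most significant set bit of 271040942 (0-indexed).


0b10000001001111100000110101110. Highest set bit at position 28

28


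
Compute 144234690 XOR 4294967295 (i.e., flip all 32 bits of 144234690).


144234690 ^ 4294967295 = 4150732605

4150732605


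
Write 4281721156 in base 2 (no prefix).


4281721156 = 11111111001101011110000101000100 in binary

11111111001101011110000101000100


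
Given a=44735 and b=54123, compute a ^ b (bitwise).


44735 ^ 54123 = 32212

32212


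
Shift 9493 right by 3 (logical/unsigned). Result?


0b10010100010101 >> 3 = 0b10010100010 = 1186

1186
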